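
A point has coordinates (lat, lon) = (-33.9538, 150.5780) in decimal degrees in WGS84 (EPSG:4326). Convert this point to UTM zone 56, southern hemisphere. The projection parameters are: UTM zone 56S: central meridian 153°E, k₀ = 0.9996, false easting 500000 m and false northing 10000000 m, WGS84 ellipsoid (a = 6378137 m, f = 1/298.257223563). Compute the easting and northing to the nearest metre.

Zone 56 central meridian λ₀ = 6×56 − 183 = 153°; Δλ = -2.4220°.
Transverse Mercator on WGS84 with k₀ = 0.9996 gives E = 276187.265 m, N = 6240323.529 m.

E 276187 m, N 6240324 m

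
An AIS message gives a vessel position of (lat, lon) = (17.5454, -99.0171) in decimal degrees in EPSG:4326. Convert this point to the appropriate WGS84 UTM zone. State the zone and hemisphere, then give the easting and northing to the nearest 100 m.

Longitude -99.0171° lies in the 6° band [-102°, -96°), giving zone 14; latitude is north of the equator, so 14N.
Zone 14 central meridian λ₀ = 6×14 − 183 = -99°; Δλ = -0.0171°.
Transverse Mercator on WGS84 with k₀ = 0.9996 gives E = 498185.167 m, N = 1939891.615 m.

Zone 14N: E 498200 m, N 1939900 m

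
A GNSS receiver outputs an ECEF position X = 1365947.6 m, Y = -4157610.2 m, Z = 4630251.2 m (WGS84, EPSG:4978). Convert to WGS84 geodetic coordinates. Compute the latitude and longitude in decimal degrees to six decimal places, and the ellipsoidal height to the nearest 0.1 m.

λ = atan2(Y, X) = -71.81250066°; p = √(X²+Y²) = 4376246.7 m.
Bowring's method on WGS84 (a = 6378137 m, b = 6356752.314 m) gives φ = 46.80740008°, h = 4272.725 m.

lat 46.807400°, lon -71.812501°, h 4272.7 m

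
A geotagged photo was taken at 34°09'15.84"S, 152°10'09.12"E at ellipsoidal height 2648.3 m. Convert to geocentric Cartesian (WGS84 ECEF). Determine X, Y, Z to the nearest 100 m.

WGS84: a = 6378137 m, e² = 0.006694380; N(φ) = a/√(1−e²sin²φ) = 6384876.778 m.
X = (N+h)·cosφ·cosλ = -4674439.691 m; Y = (N+h)·cosφ·sinλ = 2467764.687 m; Z = (N(1−e²)+h)·sinφ = -3562119.085 m.

X -4674400 m, Y 2467800 m, Z -3562100 m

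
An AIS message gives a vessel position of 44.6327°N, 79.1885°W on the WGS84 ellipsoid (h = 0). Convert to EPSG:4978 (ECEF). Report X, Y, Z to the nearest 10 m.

X 852800 m, Y -4465660 m, Z 4458390 m

WGS84: a = 6378137 m, e² = 0.006694380; N(φ) = a/√(1−e²sin²φ) = 6388700.750 m.
X = (N+h)·cosφ·cosλ = 852799.325 m; Y = (N+h)·cosφ·sinλ = -4465660.799 m; Z = (N(1−e²)+h)·sinφ = 4458393.847 m.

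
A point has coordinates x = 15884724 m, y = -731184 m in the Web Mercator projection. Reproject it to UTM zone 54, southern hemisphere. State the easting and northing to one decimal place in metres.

Web Mercator inverse (R = 6378137 m) → φ = -6.55399773°, λ = 142.69490353°.
UTM 54S forward: E = 687402.745 m, N = 9275238.236 m.

E 687402.7 m, N 9275238.2 m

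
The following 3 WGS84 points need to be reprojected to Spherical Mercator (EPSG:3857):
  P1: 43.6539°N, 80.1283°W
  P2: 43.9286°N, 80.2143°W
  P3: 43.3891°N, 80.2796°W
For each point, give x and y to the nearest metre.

P1: x -8919842 m, y 5412038 m; P2: x -8929415 m, y 5454400 m; P3: x -8936684 m, y 5371386 m

Web Mercator: x = R·λ, y = R·ln tan(π/4+φ/2), R = 6378137 m.
P1 (43.6539°, -80.1283°) → (-8919841.554, 5412037.699) m.
P2 (43.9286°, -80.2143°) → (-8929415.030, 5454399.509) m.
P3 (43.3891°, -80.2796°) → (-8936684.193, 5371385.618) m.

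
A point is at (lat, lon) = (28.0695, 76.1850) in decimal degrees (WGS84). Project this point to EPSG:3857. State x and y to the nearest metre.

x 8480875 m, y 3257739 m

Web Mercator is spherical with R = a = 6378137 m.
x = R·λ = 6378137 × 1.329679091 = 8480875.406 m.
y = R·ln tan(π/4 + φ/2) = 6378137 × 0.510766542 = 3257738.979 m.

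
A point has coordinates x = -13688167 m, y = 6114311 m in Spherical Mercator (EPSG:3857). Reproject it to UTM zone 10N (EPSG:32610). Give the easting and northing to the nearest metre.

Web Mercator inverse (R = 6378137 m) → φ = 48.04479881°, λ = -122.96289628°.
UTM 10N forward: E = 502765.374 m, N = 5321280.112 m.

E 502765 m, N 5321280 m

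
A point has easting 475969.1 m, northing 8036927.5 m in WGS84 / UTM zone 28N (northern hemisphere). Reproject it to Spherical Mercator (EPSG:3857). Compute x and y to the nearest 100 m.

x -1749200 m, y 11909500 m

Unproject from UTM 28N (λ₀ = -15°) → φ = 72.42900002°, λ = -15.71320034°.
Web Mercator (R = 6378137 m): x = -1749185.461 m, y = 11909536.441 m.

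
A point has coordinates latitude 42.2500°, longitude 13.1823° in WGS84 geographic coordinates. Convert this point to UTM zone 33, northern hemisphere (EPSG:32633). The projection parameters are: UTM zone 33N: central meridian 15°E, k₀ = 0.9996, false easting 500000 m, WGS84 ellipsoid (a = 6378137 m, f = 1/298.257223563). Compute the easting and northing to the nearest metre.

E 350051 m, N 4679134 m

Zone 33 central meridian λ₀ = 6×33 − 183 = 15°; Δλ = -1.8177°.
Transverse Mercator on WGS84 with k₀ = 0.9996 gives E = 350050.622 m, N = 4679133.594 m.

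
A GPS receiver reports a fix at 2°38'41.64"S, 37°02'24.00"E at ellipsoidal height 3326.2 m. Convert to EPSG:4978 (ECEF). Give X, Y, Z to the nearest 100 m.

WGS84: a = 6378137 m, e² = 0.006694380; N(φ) = a/√(1−e²sin²φ) = 6378182.461 m.
X = (N+h)·cosφ·cosλ = 5088390.646 m; Y = (N+h)·cosφ·sinλ = 3839949.868 m; Z = (N(1−e²)+h)·sinφ = -292509.618 m.

X 5088400 m, Y 3839900 m, Z -292500 m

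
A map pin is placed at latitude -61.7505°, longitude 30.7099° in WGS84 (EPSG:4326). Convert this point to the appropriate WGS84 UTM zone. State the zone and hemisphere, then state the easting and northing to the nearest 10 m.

Zone 36S: E 379090 m, N 3151480 m

Longitude 30.7099° lies in the 6° band [30°, 36°), giving zone 36; latitude is south of the equator, so 36S.
Zone 36 central meridian λ₀ = 6×36 − 183 = 33°; Δλ = -2.2901°.
Transverse Mercator on WGS84 with k₀ = 0.9996 gives E = 379088.798 m, N = 3151484.890 m.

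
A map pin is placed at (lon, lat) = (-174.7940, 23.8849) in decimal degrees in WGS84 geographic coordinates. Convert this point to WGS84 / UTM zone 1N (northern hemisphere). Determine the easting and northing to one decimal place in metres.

E 724611.3 m, N 2643234.8 m

Zone 1 central meridian λ₀ = 6×1 − 183 = -177°; Δλ = +2.2060°.
Transverse Mercator on WGS84 with k₀ = 0.9996 gives E = 724611.296 m, N = 2643234.833 m.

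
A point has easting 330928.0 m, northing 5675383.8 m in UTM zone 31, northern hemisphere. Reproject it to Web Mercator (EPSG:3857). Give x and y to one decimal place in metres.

Unproject from UTM 31N (λ₀ = 3°) → φ = 51.20480037°, λ = 0.57969951°.
Web Mercator (R = 6378137 m): x = 64531.854 m, y = 6657600.804 m.

x 64531.9 m, y 6657600.8 m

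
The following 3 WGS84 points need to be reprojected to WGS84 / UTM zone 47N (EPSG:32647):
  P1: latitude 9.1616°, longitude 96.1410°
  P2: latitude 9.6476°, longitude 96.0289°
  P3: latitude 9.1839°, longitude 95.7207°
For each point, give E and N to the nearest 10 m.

UTM zone 47N: λ₀ = 99°, k₀ = 0.9996.
P1 (9.1616°, 96.1410°) → (185771.969, 1013967.331) m.
P2 (9.6476°, 96.0289°) → (173897.173, 1067868.236) m.
P3 (9.1839°, 95.7207°) → (139554.876, 1016831.405) m.

P1: E 185770 m, N 1013970 m; P2: E 173900 m, N 1067870 m; P3: E 139550 m, N 1016830 m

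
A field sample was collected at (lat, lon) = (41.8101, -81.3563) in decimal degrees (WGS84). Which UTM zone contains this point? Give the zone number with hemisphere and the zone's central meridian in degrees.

UTM zone = ⌊(λ + 180)/6⌋ + 1; -81.3563° ∈ [-84°, -78°) → zone 17.
Hemisphere: N (φ ≥ 0).
Central meridian λ₀ = 6×17 − 183 = -81°.

Zone 17N, central meridian -81°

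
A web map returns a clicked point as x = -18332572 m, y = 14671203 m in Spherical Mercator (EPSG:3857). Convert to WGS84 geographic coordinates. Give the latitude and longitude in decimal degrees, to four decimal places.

lat 78.5521°, lon -164.6843°

R = 6378137 m. λ = x/R = -164.68429625°.
φ = 2·arctan(exp(y/R)) − 90° = 2·arctan(9.97651) − 90° = 78.55210000°.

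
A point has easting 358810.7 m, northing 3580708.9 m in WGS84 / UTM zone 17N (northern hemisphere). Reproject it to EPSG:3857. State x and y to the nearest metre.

Unproject from UTM 17N (λ₀ = -81°) → φ = 32.35440017°, λ = -82.50049974°.
Web Mercator (R = 6378137 m): x = -9183913.621 m, y = 3809921.590 m.

x -9183914 m, y 3809922 m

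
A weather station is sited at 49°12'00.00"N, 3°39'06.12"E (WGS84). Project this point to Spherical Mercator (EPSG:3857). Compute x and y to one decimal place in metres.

Web Mercator is spherical with R = a = 6378137 m.
x = R·λ = 6378137 × 0.063734188 = 406505.385 m.
y = R·ln tan(π/4 + φ/2) = 6378137 × 0.989139242 = 6308865.597 m.

x 406505.4 m, y 6308865.6 m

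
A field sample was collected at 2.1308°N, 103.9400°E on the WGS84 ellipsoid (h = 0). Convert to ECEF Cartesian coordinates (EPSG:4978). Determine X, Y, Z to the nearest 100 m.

WGS84: a = 6378137 m, e² = 0.006694380; N(φ) = a/√(1−e²sin²φ) = 6378166.513 m.
X = (N+h)·cosφ·cosλ = -1535474.053 m; Y = (N+h)·cosφ·sinλ = 6186039.871 m; Z = (N(1−e²)+h)·sinφ = 235558.450 m.

X -1535500 m, Y 6186000 m, Z 235600 m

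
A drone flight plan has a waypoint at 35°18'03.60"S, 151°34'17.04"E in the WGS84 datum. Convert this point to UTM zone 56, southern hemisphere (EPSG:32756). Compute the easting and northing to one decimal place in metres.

E 370112.6 m, N 6092640.5 m

Zone 56 central meridian λ₀ = 6×56 − 183 = 153°; Δλ = -1.4286°.
Transverse Mercator on WGS84 with k₀ = 0.9996 gives E = 370112.556 m, N = 6092640.492 m.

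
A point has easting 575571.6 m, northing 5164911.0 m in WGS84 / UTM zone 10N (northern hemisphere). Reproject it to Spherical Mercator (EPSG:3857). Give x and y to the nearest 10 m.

x -13582390 m, y 5882460 m

Unproject from UTM 10N (λ₀ = -123°) → φ = 46.63350027°, λ = -122.01269949°.
Web Mercator (R = 6378137 m): x = -13582391.578 m, y = 5882455.827 m.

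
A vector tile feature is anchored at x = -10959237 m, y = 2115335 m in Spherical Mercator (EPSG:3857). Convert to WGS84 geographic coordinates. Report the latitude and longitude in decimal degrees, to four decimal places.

lat 18.6633°, lon -98.4485°

R = 6378137 m. λ = x/R = -98.44850099°.
φ = 2·arctan(exp(y/R)) − 90° = 2·arctan(1.39327) − 90° = 18.66330196°.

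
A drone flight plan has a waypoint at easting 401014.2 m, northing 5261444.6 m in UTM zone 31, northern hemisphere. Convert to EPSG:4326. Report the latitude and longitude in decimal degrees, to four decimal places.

lat 47.4989°, lon 1.6857°

Zone 31N: λ₀ = 3°, k₀ = 0.9996, false easting 500000 m.
Meridian distance M = (N − FN)/k₀ = 5263550.0 m.
Inverse transverse Mercator on WGS84 gives φ = 47.49890019°, λ = 1.68569951°.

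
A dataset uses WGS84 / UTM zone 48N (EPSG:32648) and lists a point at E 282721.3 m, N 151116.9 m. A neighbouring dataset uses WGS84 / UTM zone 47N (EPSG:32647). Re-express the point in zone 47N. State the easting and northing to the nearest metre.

E 950602 m, N 151409 m

UTM 48N → geographic: φ = 1.36640033°, λ = 103.04719980°.
UTM 47N (λ₀ = 99°) forward: E = 950601.780 m, N = 151408.558 m.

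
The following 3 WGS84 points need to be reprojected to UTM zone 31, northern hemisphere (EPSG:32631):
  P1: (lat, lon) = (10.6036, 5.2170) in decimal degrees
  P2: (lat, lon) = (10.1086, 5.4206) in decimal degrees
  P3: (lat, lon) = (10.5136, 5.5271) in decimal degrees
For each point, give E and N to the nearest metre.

P1: E 742568 m, N 1173014 m; P2: E 765273 m, N 1118404 m; P3: E 776597 m, N 1163312 m

UTM zone 31N: λ₀ = 3°, k₀ = 0.9996.
P1 (10.6036°, 5.2170°) → (742568.254, 1173013.751) m.
P2 (10.1086°, 5.4206°) → (765272.885, 1118403.670) m.
P3 (10.5136°, 5.5271°) → (776597.119, 1163312.371) m.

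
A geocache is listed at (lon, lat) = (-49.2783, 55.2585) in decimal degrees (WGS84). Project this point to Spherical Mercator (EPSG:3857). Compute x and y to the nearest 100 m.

Web Mercator is spherical with R = a = 6378137 m.
x = R·λ = 6378137 × -0.860068585 = -5485635.263 m.
y = R·ln tan(π/4 + φ/2) = 6378137 × 1.162125898 = 7412198.191 m.

x -5485600 m, y 7412200 m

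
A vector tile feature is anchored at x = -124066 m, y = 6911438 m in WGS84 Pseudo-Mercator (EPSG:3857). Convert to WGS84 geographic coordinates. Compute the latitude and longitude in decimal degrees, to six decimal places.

lat 52.611398°, lon -1.114504°

R = 6378137 m. λ = x/R = -1.11450384°.
φ = 2·arctan(exp(y/R)) − 90° = 2·arctan(2.95534) − 90° = 52.61139757°.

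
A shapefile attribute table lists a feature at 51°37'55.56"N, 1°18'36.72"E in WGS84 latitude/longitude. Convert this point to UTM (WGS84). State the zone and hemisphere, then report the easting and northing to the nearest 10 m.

Longitude 1.3102° lies in the 6° band [0°, 6°), giving zone 31; latitude is north of the equator, so 31N.
Zone 31 central meridian λ₀ = 6×31 − 183 = 3°; Δλ = -1.6898°.
Transverse Mercator on WGS84 with k₀ = 0.9996 gives E = 383049.633 m, N = 5721472.933 m.

Zone 31N: E 383050 m, N 5721470 m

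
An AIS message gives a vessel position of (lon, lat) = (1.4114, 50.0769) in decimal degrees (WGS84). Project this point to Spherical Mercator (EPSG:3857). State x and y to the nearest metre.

x 157116 m, y 6459604 m

Web Mercator is spherical with R = a = 6378137 m.
x = R·λ = 6378137 × 0.024633577 = 157116.329 m.
y = R·ln tan(π/4 + φ/2) = 6378137 × 1.012772888 = 6459604.233 m.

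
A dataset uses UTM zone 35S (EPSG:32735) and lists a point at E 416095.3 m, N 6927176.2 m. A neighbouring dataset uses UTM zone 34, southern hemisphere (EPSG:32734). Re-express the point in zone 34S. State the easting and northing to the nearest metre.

UTM 35S → geographic: φ = -27.77730037°, λ = 26.14840030°.
UTM 34S (λ₀ = 21°) forward: E = 1007629.492 m, N = 6916819.368 m.

E 1007629 m, N 6916819 m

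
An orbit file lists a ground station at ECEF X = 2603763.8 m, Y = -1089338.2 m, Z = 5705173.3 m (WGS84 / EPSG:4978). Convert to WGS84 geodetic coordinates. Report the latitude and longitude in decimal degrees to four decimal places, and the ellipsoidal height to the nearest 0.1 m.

lat 63.8301°, lon -22.7030°, h 4218.7 m

λ = atan2(Y, X) = -22.70300031°; p = √(X²+Y²) = 2822453.5 m.
Bowring's method on WGS84 (a = 6378137 m, b = 6356752.314 m) gives φ = 63.83010023°, h = 4218.689 m.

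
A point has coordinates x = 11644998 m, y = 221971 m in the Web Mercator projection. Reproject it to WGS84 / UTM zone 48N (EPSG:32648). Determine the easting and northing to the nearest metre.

Web Mercator inverse (R = 6378137 m) → φ = 1.99359703°, λ = 104.60879687°.
UTM 48N forward: E = 456494.719 m, N = 220358.431 m.

E 456495 m, N 220358 m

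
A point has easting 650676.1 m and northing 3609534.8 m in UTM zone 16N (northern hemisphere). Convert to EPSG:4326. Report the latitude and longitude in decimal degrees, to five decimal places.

Zone 16N: λ₀ = -87°, k₀ = 0.9996, false easting 500000 m.
Meridian distance M = (N − FN)/k₀ = 3610979.2 m.
Inverse transverse Mercator on WGS84 gives φ = 32.61310041°, λ = -85.39410047°.

lat 32.61310°, lon -85.39410°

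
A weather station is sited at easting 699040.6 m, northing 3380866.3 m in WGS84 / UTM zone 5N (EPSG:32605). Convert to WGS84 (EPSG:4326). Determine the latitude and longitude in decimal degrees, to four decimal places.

lat 30.5437°, lon -150.9251°

Zone 5N: λ₀ = -153°, k₀ = 0.9996, false easting 500000 m.
Meridian distance M = (N − FN)/k₀ = 3382219.2 m.
Inverse transverse Mercator on WGS84 gives φ = 30.54370035°, λ = -150.92510024°.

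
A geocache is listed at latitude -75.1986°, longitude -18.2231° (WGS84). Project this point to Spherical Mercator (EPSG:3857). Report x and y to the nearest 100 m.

x -2028600 m, y -13018200 m

Web Mercator is spherical with R = a = 6378137 m.
x = R·λ = 6378137 × -0.318053095 = -2028586.213 m.
y = R·ln tan(π/4 + φ/2) = 6378137 × -2.041069287 = -13018219.542 m.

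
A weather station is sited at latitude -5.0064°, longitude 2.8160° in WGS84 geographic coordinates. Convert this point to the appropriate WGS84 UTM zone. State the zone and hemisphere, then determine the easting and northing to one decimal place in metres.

Zone 31S: E 479603.0 m, N 9446625.4 m

Longitude 2.8160° lies in the 6° band [0°, 6°), giving zone 31; latitude is south of the equator, so 31S.
Zone 31 central meridian λ₀ = 6×31 − 183 = 3°; Δλ = -0.1840°.
Transverse Mercator on WGS84 with k₀ = 0.9996 gives E = 479602.964 m, N = 9446625.399 m.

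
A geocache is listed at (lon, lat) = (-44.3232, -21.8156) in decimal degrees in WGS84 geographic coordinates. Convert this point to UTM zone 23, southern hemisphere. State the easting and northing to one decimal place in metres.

Zone 23 central meridian λ₀ = 6×23 − 183 = -45°; Δλ = +0.6768°.
Transverse Mercator on WGS84 with k₀ = 0.9996 gives E = 569951.009 m, N = 7587429.771 m.

E 569951.0 m, N 7587429.8 m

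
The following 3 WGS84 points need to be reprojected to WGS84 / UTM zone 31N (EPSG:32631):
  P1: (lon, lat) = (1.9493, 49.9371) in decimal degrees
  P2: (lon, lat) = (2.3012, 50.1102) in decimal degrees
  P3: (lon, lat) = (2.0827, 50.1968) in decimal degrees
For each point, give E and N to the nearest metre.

P1: E 424602 m, N 5532166 m; P2: E 450034 m, N 5551117 m; P3: E 434529 m, N 5560915 m

UTM zone 31N: λ₀ = 3°, k₀ = 0.9996.
P1 (49.9371°, 1.9493°) → (424601.926, 5532166.361) m.
P2 (50.1102°, 2.3012°) → (450033.835, 5551117.157) m.
P3 (50.1968°, 2.0827°) → (434529.041, 5560914.848) m.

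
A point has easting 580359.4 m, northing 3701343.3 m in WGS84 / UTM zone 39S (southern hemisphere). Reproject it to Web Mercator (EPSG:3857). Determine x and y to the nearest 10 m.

Unproject from UTM 39S (λ₀ = 51°) → φ = -56.82480038°, λ = 52.31670014°.
Web Mercator (R = 6378137 m): x = 5823868.420 m, y = -7724393.379 m.

x 5823870 m, y -7724390 m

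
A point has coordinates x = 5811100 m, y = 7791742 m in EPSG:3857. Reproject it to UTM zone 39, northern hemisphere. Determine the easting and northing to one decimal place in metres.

E 572714.1 m, N 6335213.8 m

Web Mercator inverse (R = 6378137 m) → φ = 57.15439810°, λ = 52.20199948°.
UTM 39N forward: E = 572714.063 m, N = 6335213.843 m.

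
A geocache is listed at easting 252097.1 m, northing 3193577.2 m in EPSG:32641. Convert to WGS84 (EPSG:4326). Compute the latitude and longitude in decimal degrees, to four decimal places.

Zone 41N: λ₀ = 63°, k₀ = 0.9996, false easting 500000 m.
Meridian distance M = (N − FN)/k₀ = 3194855.1 m.
Inverse transverse Mercator on WGS84 gives φ = 28.84600036°, λ = 60.45900023°.

lat 28.8460°, lon 60.4590°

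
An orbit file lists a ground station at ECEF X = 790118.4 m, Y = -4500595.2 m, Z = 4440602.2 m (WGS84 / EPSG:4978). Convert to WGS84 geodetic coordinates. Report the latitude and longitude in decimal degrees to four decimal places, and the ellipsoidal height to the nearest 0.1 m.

lat 44.3731°, lon -80.0427°, h 3979.0 m

λ = atan2(Y, X) = -80.04270050°; p = √(X²+Y²) = 4569424.9 m.
Bowring's method on WGS84 (a = 6378137 m, b = 6356752.314 m) gives φ = 44.37310038°, h = 3978.995 m.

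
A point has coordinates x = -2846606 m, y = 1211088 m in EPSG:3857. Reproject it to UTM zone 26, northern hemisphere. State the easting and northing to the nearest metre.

Web Mercator inverse (R = 6378137 m) → φ = 10.81459599°, λ = -25.57149678°.
UTM 26N forward: E = 656167.035 m, N = 1195844.684 m.

E 656167 m, N 1195845 m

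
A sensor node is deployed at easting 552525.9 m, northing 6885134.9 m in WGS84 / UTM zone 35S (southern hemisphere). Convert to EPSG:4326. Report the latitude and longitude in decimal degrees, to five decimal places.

Zone 35S: λ₀ = 27°, k₀ = 0.9996, false easting 500000 m, false northing 10000000 m.
Meridian distance M = (N − FN)/k₀ = -3116111.5 m.
Inverse transverse Mercator on WGS84 gives φ = -28.15840016°, λ = 27.53500045°.

lat -28.15840°, lon 27.53500°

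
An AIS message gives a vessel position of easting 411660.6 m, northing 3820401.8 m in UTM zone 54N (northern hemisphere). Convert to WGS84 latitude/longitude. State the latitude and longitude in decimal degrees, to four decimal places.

lat 34.5215°, lon 140.0375°

Zone 54N: λ₀ = 141°, k₀ = 0.9996, false easting 500000 m.
Meridian distance M = (N − FN)/k₀ = 3821930.6 m.
Inverse transverse Mercator on WGS84 gives φ = 34.52149955°, λ = 140.03750035°.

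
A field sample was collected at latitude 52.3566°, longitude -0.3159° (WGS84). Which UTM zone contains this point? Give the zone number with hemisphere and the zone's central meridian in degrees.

Zone 30N, central meridian -3°

UTM zone = ⌊(λ + 180)/6⌋ + 1; -0.3159° ∈ [-6°, 0°) → zone 30.
Hemisphere: N (φ ≥ 0).
Central meridian λ₀ = 6×30 − 183 = -3°.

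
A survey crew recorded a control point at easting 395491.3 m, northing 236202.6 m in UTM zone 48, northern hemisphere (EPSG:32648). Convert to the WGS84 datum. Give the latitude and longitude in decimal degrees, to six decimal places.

lat 2.136700°, lon 104.060200°

Zone 48N: λ₀ = 105°, k₀ = 0.9996, false easting 500000 m.
Meridian distance M = (N − FN)/k₀ = 236297.1 m.
Inverse transverse Mercator on WGS84 gives φ = 2.13669994°, λ = 104.06019992°.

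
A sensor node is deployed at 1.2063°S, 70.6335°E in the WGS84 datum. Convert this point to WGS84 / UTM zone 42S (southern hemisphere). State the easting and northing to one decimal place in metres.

E 681752.4 m, N 9866612.9 m

Zone 42 central meridian λ₀ = 6×42 − 183 = 69°; Δλ = +1.6335°.
Transverse Mercator on WGS84 with k₀ = 0.9996 gives E = 681752.405 m, N = 9866612.852 m.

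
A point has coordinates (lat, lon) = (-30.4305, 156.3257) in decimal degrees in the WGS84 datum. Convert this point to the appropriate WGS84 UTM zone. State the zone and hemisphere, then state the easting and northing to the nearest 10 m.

Longitude 156.3257° lies in the 6° band [156°, 162°), giving zone 57; latitude is south of the equator, so 57S.
Zone 57 central meridian λ₀ = 6×57 − 183 = 159°; Δλ = -2.6743°.
Transverse Mercator on WGS84 with k₀ = 0.9996 gives E = 243144.753 m, N = 6630472.686 m.

Zone 57S: E 243140 m, N 6630470 m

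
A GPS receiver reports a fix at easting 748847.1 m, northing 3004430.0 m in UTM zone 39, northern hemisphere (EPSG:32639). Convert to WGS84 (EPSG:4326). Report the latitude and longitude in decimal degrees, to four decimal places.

lat 27.1400°, lon 53.5108°

Zone 39N: λ₀ = 51°, k₀ = 0.9996, false easting 500000 m.
Meridian distance M = (N − FN)/k₀ = 3005632.3 m.
Inverse transverse Mercator on WGS84 gives φ = 27.14000044°, λ = 53.51080013°.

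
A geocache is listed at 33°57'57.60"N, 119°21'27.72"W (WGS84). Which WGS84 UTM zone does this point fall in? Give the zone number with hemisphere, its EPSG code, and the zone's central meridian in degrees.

UTM zone = ⌊(λ + 180)/6⌋ + 1; -119.3577° ∈ [-120°, -114°) → zone 11.
Hemisphere: N (φ ≥ 0).
Central meridian λ₀ = 6×11 − 183 = -117°.
EPSG code: 32611.

Zone 11N (EPSG:32611), central meridian -117°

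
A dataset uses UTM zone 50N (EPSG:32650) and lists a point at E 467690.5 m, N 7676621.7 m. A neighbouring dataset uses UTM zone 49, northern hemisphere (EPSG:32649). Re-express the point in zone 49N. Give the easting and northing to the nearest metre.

UTM 50N → geographic: φ = 69.19769994°, λ = 116.18479919°.
UTM 49N (λ₀ = 111°) forward: E = 705288.623 m, N = 7685097.228 m.

E 705289 m, N 7685097 m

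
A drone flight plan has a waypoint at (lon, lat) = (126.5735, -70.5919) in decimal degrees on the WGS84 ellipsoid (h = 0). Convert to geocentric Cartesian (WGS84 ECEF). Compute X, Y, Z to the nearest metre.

WGS84: a = 6378137 m, e² = 0.006694380; N(φ) = a/√(1−e²sin²φ) = 6397213.753 m.
X = (N+h)·cosφ·cosλ = -1266640.803 m; Y = (N+h)·cosφ·sinλ = 1707182.313 m; Z = (N(1−e²)+h)·sinφ = -5993304.640 m.

X -1266641 m, Y 1707182 m, Z -5993305 m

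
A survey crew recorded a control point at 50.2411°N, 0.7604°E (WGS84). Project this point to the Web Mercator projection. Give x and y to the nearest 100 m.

x 84600 m, y 6488100 m

Web Mercator is spherical with R = a = 6378137 m.
x = R·λ = 6378137 × 0.013271484 = 84647.341 m.
y = R·ln tan(π/4 + φ/2) = 6378137 × 1.017246147 = 6488135.286 m.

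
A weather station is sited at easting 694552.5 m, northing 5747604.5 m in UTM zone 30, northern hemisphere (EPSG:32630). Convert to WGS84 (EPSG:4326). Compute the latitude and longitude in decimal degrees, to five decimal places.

Zone 30N: λ₀ = -3°, k₀ = 0.9996, false easting 500000 m.
Meridian distance M = (N − FN)/k₀ = 5749904.5 m.
Inverse transverse Mercator on WGS84 gives φ = 51.84530030°, λ = -0.17550060°.

lat 51.84530°, lon -0.17550°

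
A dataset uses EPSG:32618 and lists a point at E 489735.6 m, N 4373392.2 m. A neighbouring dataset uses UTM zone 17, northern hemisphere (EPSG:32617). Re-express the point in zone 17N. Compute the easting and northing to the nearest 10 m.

UTM 18N → geographic: φ = 39.51009984°, λ = -75.11939989°.
UTM 17N (λ₀ = -81°) forward: E = 1005705.036 m, N = 4389928.313 m.

E 1005710 m, N 4389930 m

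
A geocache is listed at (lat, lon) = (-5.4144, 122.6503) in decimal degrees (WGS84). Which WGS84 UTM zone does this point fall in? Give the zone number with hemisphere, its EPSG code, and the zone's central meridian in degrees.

UTM zone = ⌊(λ + 180)/6⌋ + 1; 122.6503° ∈ [120°, 126°) → zone 51.
Hemisphere: S (φ < 0).
Central meridian λ₀ = 6×51 − 183 = 123°.
EPSG code: 32751.

Zone 51S (EPSG:32751), central meridian 123°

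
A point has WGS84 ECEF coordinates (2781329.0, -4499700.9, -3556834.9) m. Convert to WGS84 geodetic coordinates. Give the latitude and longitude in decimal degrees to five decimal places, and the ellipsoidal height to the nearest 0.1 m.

lat -34.09450°, lon -58.27920°, h 3038.0 m

λ = atan2(Y, X) = -58.27920038°; p = √(X²+Y²) = 5289905.4 m.
Bowring's method on WGS84 (a = 6378137 m, b = 6356752.314 m) gives φ = -34.09450003°, h = 3038.028 m.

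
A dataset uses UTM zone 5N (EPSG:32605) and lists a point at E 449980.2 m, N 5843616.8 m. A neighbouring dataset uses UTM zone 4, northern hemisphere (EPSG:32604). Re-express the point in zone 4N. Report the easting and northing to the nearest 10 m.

E 854920 m, N 5856340 m

UTM 5N → geographic: φ = 52.74009967°, λ = -153.74090051°.
UTM 4N (λ₀ = -159°) forward: E = 854922.563 m, N = 5856339.556 m.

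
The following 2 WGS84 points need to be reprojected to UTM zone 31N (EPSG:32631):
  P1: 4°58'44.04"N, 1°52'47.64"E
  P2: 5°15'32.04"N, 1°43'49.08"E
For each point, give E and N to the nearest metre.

UTM zone 31N: λ₀ = 3°, k₀ = 0.9996.
P1 (4.9789°, 1.8799°) → (375820.237, 550437.292) m.
P2 (5.2589°, 1.7303°) → (359293.538, 581425.739) m.

P1: E 375820 m, N 550437 m; P2: E 359294 m, N 581426 m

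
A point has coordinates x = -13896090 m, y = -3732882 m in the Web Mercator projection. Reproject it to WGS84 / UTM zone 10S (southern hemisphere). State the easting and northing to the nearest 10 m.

E 326630 m, N 6483830 m

Web Mercator inverse (R = 6378137 m) → φ = -31.76789765°, λ = -124.83070037°.
UTM 10S forward: E = 326633.138 m, N = 6483832.140 m.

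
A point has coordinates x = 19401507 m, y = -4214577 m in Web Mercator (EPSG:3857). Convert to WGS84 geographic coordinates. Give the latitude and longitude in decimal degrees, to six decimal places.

lat -35.372197°, lon 174.286703°

R = 6378137 m. λ = x/R = 174.28670273°.
φ = 2·arctan(exp(y/R)) − 90° = 2·arctan(0.51645) − 90° = -35.37219721°.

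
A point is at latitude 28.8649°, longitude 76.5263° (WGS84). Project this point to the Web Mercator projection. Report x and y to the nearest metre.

Web Mercator is spherical with R = a = 6378137 m.
x = R·λ = 6378137 × 1.335635899 = 8518868.748 m.
y = R·ln tan(π/4 + φ/2) = 6378137 × 0.526558467 = 3358462.044 m.

x 8518869 m, y 3358462 m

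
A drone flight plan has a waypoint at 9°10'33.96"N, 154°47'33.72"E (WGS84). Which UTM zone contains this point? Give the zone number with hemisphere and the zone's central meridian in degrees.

Zone 56N, central meridian 153°

UTM zone = ⌊(λ + 180)/6⌋ + 1; 154.7927° ∈ [150°, 156°) → zone 56.
Hemisphere: N (φ ≥ 0).
Central meridian λ₀ = 6×56 − 183 = 153°.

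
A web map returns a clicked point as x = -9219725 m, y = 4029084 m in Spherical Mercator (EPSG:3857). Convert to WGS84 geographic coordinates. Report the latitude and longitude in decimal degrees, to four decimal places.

R = 6378137 m. λ = x/R = -82.82219883°.
φ = 2·arctan(exp(y/R)) − 90° = 2·arctan(1.88081) − 90° = 34.00209994°.

lat 34.0021°, lon -82.8222°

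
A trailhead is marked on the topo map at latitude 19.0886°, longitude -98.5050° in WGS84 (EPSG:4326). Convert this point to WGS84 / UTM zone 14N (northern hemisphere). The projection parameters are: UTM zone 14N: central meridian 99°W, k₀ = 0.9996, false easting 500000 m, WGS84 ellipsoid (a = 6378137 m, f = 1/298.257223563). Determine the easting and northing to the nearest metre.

E 552072 m, N 2110704 m

Zone 14 central meridian λ₀ = 6×14 − 183 = -99°; Δλ = +0.4950°.
Transverse Mercator on WGS84 with k₀ = 0.9996 gives E = 552071.573 m, N = 2110704.454 m.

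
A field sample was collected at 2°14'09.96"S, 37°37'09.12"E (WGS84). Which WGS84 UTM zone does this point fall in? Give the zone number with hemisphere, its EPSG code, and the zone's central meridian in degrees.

Zone 37S (EPSG:32737), central meridian 39°

UTM zone = ⌊(λ + 180)/6⌋ + 1; 37.6192° ∈ [36°, 42°) → zone 37.
Hemisphere: S (φ < 0).
Central meridian λ₀ = 6×37 − 183 = 39°.
EPSG code: 32737.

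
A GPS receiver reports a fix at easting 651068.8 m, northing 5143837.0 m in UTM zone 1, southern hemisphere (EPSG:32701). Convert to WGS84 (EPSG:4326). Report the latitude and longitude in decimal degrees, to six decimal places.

lat -43.843100°, lon -175.120700°

Zone 1S: λ₀ = -177°, k₀ = 0.9996, false easting 500000 m, false northing 10000000 m.
Meridian distance M = (N − FN)/k₀ = -4858106.2 m.
Inverse transverse Mercator on WGS84 gives φ = -43.84309994°, λ = -175.12070044°.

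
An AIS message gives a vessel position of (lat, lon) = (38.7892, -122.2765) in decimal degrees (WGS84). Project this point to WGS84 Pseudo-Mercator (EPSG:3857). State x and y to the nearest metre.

x -13611758 m, y 4691521 m

Web Mercator is spherical with R = a = 6378137 m.
x = R·λ = 6378137 × -2.134127523 = -13611757.716 m.
y = R·ln tan(π/4 + φ/2) = 6378137 × 0.735562925 = 4691521.105 m.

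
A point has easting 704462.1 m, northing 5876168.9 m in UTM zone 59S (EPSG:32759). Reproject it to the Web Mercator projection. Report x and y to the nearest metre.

Unproject from UTM 59S (λ₀ = 171°) → φ = -37.23859991°, λ = 173.30499977°.
Web Mercator (R = 6378137 m): x = 19292224.326 m, y = -4472416.926 m.

x 19292224 m, y -4472417 m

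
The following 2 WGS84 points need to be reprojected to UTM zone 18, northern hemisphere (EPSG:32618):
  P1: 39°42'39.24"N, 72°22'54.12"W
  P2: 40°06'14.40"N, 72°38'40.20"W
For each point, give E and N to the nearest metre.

UTM zone 18N: λ₀ = -75°, k₀ = 0.9996.
P1 (39.7109°, -72.3817°) → (724451.478, 4398948.667) m.
P2 (40.1040°, -72.6445°) → (700769.143, 4441959.600) m.

P1: E 724451 m, N 4398949 m; P2: E 700769 m, N 4441960 m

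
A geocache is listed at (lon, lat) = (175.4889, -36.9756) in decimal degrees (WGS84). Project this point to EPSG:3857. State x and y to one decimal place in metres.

x 19535335.0 m, y -4435706.3 m

Web Mercator is spherical with R = a = 6378137 m.
x = R·λ = 6378137 × 3.062859106 = 19535334.988 m.
y = R·ln tan(π/4 + φ/2) = 6378137 × -0.695454846 = -4435706.287 m.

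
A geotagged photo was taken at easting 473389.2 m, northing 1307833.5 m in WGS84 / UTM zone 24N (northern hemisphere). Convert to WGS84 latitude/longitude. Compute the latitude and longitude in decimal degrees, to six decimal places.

lat 11.830600°, lon -39.244300°

Zone 24N: λ₀ = -39°, k₀ = 0.9996, false easting 500000 m.
Meridian distance M = (N − FN)/k₀ = 1308356.8 m.
Inverse transverse Mercator on WGS84 gives φ = 11.83060037°, λ = -39.24429963°.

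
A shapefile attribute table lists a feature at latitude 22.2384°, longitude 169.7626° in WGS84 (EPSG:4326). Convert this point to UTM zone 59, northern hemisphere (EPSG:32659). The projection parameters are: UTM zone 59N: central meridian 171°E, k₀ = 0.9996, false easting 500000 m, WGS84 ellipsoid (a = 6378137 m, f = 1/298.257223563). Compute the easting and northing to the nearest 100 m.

E 372500 m, N 2459700 m

Zone 59 central meridian λ₀ = 6×59 − 183 = 171°; Δλ = -1.2374°.
Transverse Mercator on WGS84 with k₀ = 0.9996 gives E = 372481.989 m, N = 2459736.071 m.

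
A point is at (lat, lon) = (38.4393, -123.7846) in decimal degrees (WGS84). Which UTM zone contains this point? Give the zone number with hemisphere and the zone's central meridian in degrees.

UTM zone = ⌊(λ + 180)/6⌋ + 1; -123.7846° ∈ [-126°, -120°) → zone 10.
Hemisphere: N (φ ≥ 0).
Central meridian λ₀ = 6×10 − 183 = -123°.

Zone 10N, central meridian -123°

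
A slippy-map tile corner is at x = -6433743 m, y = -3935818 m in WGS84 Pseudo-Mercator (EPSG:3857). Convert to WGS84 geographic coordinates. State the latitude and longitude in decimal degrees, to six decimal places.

R = 6378137 m. λ = x/R = -57.79529671°.
φ = 2·arctan(exp(y/R)) − 90° = 2·arctan(0.53952) − 90° = -33.30470013°.

lat -33.304700°, lon -57.795297°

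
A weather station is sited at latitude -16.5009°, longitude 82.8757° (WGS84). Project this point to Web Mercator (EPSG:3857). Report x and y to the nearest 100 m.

Web Mercator is spherical with R = a = 6378137 m.
x = R·λ = 6378137 × 1.446453835 = 9225680.723 m.
y = R·ln tan(π/4 + φ/2) = 6378137 × -0.292060732 = -1862803.363 m.

x 9225700 m, y -1862800 m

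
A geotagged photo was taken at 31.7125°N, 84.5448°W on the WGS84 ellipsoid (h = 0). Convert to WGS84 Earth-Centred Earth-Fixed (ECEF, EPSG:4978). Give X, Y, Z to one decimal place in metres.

WGS84: a = 6378137 m, e² = 0.006694380; N(φ) = a/√(1−e²sin²φ) = 6384044.212 m.
X = (N+h)·cosφ·cosλ = 516300.081 m; Y = (N+h)·cosφ·sinλ = -5406286.382 m; Z = (N(1−e²)+h)·sinφ = 3333354.039 m.

X 516300.1 m, Y -5406286.4 m, Z 3333354.0 m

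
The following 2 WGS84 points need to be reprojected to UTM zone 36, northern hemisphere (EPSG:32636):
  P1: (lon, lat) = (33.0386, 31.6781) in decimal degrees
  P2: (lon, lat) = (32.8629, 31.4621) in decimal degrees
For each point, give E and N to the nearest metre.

P1: E 503659 m, N 3504757 m; P2: E 486975 m, N 3480824 m

UTM zone 36N: λ₀ = 33°, k₀ = 0.9996.
P1 (31.6781°, 33.0386°) → (503658.657, 3504757.059) m.
P2 (31.4621°, 32.8629°) → (486975.137, 3480824.193) m.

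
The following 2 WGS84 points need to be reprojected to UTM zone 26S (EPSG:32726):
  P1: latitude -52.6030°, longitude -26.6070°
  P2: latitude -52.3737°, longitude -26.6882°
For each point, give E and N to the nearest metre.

P1: E 526616 m, N 4171818 m; P2: E 521227 m, N 4197351 m

UTM zone 26S: λ₀ = -27°, k₀ = 0.9996.
P1 (-52.6030°, -26.6070°) → (526615.603, 4171818.446) m.
P2 (-52.3737°, -26.6882°) → (521226.516, 4197350.741) m.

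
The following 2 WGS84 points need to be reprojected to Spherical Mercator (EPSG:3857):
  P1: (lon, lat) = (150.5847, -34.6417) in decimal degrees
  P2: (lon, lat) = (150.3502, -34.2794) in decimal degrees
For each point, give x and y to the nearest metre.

P1: x 16763012 m, y -4115296 m; P2: x 16736908 m, y -4066381 m

Web Mercator: x = R·λ, y = R·ln tan(π/4+φ/2), R = 6378137 m.
P1 (-34.6417°, 150.5847°) → (16763012.125, -4115295.584) m.
P2 (-34.2794°, 150.3502°) → (16736907.705, -4066380.605) m.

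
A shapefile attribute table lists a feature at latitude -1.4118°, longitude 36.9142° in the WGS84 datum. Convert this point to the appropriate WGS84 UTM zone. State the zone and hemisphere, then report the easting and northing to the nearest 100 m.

Longitude 36.9142° lies in the 6° band [36°, 42°), giving zone 37; latitude is south of the equator, so 37S.
Zone 37 central meridian λ₀ = 6×37 − 183 = 39°; Δλ = -2.0858°.
Transverse Mercator on WGS84 with k₀ = 0.9996 gives E = 267921.118 m, N = 9843849.250 m.

Zone 37S: E 267900 m, N 9843800 m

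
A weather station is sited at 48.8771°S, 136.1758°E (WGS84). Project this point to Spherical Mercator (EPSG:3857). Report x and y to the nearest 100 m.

x 15159000 m, y -6254000 m

Web Mercator is spherical with R = a = 6378137 m.
x = R·λ = 6378137 × 2.376716072 = 15159020.714 m.
y = R·ln tan(π/4 + φ/2) = 6378137 × -0.980542360 = -6254033.506 m.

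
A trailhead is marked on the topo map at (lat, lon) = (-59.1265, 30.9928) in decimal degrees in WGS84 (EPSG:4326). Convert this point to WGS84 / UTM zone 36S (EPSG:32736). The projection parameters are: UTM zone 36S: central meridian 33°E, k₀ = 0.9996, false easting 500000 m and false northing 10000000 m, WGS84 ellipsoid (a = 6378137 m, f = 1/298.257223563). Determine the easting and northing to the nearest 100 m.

E 385100 m, N 3444100 m

Zone 36 central meridian λ₀ = 6×36 − 183 = 33°; Δλ = -2.0072°.
Transverse Mercator on WGS84 with k₀ = 0.9996 gives E = 385116.103 m, N = 3444134.547 m.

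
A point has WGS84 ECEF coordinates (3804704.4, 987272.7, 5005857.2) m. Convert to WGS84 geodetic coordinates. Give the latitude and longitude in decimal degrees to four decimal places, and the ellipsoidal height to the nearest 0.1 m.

lat 52.0470°, lon 14.5467°, h -208.1 m

λ = atan2(Y, X) = 14.54670048°; p = √(X²+Y²) = 3930710.2 m.
Bowring's method on WGS84 (a = 6378137 m, b = 6356752.314 m) gives φ = 52.04699958°, h = -208.089 m.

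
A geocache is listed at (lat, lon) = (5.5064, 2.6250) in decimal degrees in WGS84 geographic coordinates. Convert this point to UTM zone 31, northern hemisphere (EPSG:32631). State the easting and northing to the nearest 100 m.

Zone 31 central meridian λ₀ = 6×31 − 183 = 3°; Δλ = -0.3750°.
Transverse Mercator on WGS84 with k₀ = 0.9996 gives E = 458462.871 m, N = 608654.471 m.

E 458500 m, N 608700 m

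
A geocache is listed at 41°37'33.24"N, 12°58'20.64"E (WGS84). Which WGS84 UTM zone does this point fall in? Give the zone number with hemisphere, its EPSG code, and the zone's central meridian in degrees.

Zone 33N (EPSG:32633), central meridian 15°

UTM zone = ⌊(λ + 180)/6⌋ + 1; 12.9724° ∈ [12°, 18°) → zone 33.
Hemisphere: N (φ ≥ 0).
Central meridian λ₀ = 6×33 − 183 = 15°.
EPSG code: 32633.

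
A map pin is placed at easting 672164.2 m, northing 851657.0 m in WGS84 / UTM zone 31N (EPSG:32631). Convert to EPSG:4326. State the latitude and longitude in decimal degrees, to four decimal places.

Zone 31N: λ₀ = 3°, k₀ = 0.9996, false easting 500000 m.
Meridian distance M = (N − FN)/k₀ = 851997.8 m.
Inverse transverse Mercator on WGS84 gives φ = 7.70189965°, λ = 4.56099957°.

lat 7.7019°, lon 4.5610°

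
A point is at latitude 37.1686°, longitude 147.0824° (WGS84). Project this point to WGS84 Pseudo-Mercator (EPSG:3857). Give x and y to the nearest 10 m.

x 16373140 m, y 4462630 m

Web Mercator is spherical with R = a = 6378137 m.
x = R·λ = 6378137 × 2.567072152 = 16373137.873 m.
y = R·ln tan(π/4 + φ/2) = 6378137 × 0.699676658 = 4462633.581 m.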